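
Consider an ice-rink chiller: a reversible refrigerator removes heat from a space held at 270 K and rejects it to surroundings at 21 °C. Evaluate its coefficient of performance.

COP_R ≈ 11.2

T_H = 21 °C → 21 + 273.15 = 294.15 K.
The reversible coefficient of performance is COP_R = T_C/(T_H − T_C) = 270.00/(294.15 − 270.00) = 11.2.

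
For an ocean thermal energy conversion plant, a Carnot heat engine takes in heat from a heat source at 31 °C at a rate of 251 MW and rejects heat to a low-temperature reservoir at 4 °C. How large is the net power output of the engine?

T_H = 31 °C → 31 + 273.15 = 304.15 K.
T_C = 4 °C → 4 + 273.15 = 277.15 K.
Since the cycle is reversible, η = 1 − T_C/T_H = 1 − 277.15/304.15 = 0.0888.
W = η·Q_H = 0.0888 × 251 = 22.28 MW.

Ẇ ≈ 22.28 MW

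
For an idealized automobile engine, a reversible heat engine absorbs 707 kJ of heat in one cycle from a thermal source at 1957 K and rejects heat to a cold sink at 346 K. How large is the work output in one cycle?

W ≈ 582 kJ

The Carnot efficiency is η = 1 − T_C/T_H = 1 − 346.00/1957.00 = 0.8232.
W = η·Q_H = 0.8232 × 707 = 582 kJ.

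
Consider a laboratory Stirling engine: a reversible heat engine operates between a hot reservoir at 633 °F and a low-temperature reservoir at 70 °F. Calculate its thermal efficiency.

T_H = 633 °F → (633 − 32) × 5/9 = 333.89 °C = 607.04 K.
T_C = 70 °F → (70 − 32) × 5/9 = 21.11 °C = 294.26 K.
For a reversible engine, η = 1 − T_C/T_H = 1 − 294.26/607.04 = 0.515.

η ≈ 0.515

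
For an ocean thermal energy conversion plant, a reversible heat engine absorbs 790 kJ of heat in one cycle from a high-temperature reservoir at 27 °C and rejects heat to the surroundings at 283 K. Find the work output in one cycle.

W ≈ 45.1 kJ

T_H = 27 °C → 27 + 273.15 = 300.15 K.
Since the cycle is reversible, η = 1 − T_C/T_H = 1 − 283.00/300.15 = 0.0571.
W = η·Q_H = 0.0571 × 790 = 45.1 kJ.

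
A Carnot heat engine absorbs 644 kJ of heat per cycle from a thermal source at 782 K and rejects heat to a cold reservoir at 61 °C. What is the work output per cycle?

W ≈ 368.8 kJ

T_C = 61 °C → 61 + 273.15 = 334.15 K.
For a reversible engine, η = 1 − T_C/T_H = 1 − 334.15/782.00 = 0.5727.
W = η·Q_H = 0.5727 × 644 = 368.8 kJ.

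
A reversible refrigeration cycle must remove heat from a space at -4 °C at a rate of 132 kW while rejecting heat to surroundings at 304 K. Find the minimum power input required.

Ẇ_in ≈ 17.1 kW

T_C = -4 °C → -4 + 273.15 = 269.15 K.
For a reversible refrigerator, COP_R = T_C/(T_H − T_C) = 269.15/34.85 = 7.7231.
W = Q_C/COP_R = 132/7.7231 = 17.1 kW.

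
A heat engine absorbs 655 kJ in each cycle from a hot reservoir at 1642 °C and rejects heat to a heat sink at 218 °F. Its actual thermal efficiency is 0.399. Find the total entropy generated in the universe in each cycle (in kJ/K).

ΔS_univ ≈ 0.7036 kJ/K

T_H = 1642 °C → 1642 + 273.15 = 1915.15 K.
T_C = 218 °F → (218 − 32) × 5/9 = 103.33 °C = 376.48 K.
W = η·Q_H = 0.399 × 655 = 261.3 kJ, so Q_C = Q_H − W = 393.7 kJ.
Reservoir entropy changes: ΔS_H = −Q_H/T_H = −655/1915.15 = -0.3420 kJ/K and ΔS_C = +Q_C/T_C = 393.7/376.48 = 1.046 kJ/K.
ΔS_univ = −Q_H/T_H + Q_C/T_C = 0.7036 kJ/K (> 0, since η = 0.399 < η_Carnot = 0.803).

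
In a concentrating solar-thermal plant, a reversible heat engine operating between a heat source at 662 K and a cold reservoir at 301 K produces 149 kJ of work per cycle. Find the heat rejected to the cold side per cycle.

Carnot efficiency: η = 1 − T_C/T_H = 1 − 301.00/662.00 = 0.5453.
Since Q_C/Q_H = T_C/T_H and Q_H = W/η, Q_C = W·T_C/(T_H − T_C) = 149 × 301.00/361.00 = 124 kJ.

Q_C ≈ 124 kJ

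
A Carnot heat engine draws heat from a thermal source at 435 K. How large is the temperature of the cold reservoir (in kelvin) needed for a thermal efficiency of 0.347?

From η = 1 − T_C/T_H, T_C = T_H·(1 − η) = 435.00 × (1 − 0.347) = 284 K.

T_C ≈ 284 K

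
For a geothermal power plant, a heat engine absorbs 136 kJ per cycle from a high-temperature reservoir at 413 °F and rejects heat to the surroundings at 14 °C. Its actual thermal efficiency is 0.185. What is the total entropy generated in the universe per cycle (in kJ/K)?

T_H = 413 °F → (413 − 32) × 5/9 = 211.67 °C = 484.82 K.
T_C = 14 °C → 14 + 273.15 = 287.15 K.
W = η·Q_H = 0.185 × 136 = 25.16 kJ, so Q_C = Q_H − W = 110.8 kJ.
Entropy balance on the reservoirs: −Q_H/T_H = -0.2805 kJ/K, +Q_C/T_C = 0.3860 kJ/K.
ΔS_univ = −Q_H/T_H + Q_C/T_C = 0.1055 kJ/K (> 0, since η = 0.185 < η_Carnot = 0.408).

ΔS_univ ≈ 0.1055 kJ/K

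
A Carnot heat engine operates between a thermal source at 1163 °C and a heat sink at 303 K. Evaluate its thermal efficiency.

T_H = 1163 °C → 1163 + 273.15 = 1436.15 K.
Since the cycle is reversible, η = 1 − T_C/T_H = 1 − 303.00/1436.15 = 0.7890.

η ≈ 0.7890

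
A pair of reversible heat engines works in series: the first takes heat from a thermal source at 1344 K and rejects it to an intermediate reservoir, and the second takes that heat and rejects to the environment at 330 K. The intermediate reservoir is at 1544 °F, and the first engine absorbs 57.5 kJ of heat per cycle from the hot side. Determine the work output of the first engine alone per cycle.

T_m = 1544 °F → (1544 − 32) × 5/9 = 840.00 °C = 1113.15 K.
First-stage efficiency η₁ = 1 − T_m/T_H = 1 − 1113.15/1344.00 = 0.1718.
W₁ = η₁·Q_H = 0.1718 × 57.5 = 9.88 kJ.

W₁ ≈ 9.88 kJ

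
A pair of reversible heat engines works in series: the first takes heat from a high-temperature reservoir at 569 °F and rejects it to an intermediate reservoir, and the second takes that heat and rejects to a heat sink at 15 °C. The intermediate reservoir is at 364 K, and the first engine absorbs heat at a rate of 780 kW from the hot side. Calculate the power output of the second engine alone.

T_H = 569 °F → (569 − 32) × 5/9 = 298.33 °C = 571.48 K.
T_C = 15 °C → 15 + 273.15 = 288.15 K.
Heat entering the second stage: Q_m = Q_H·(T_m/T_H) = 780 × 364.00/571.48 = 497 kW.
Second-stage efficiency η₂ = 1 − T_C/T_m = 1 − 288.15/364.00 = 0.2084, so W₂ = η₂·Q_m = 104 kW.

Ẇ₂ ≈ 104 kW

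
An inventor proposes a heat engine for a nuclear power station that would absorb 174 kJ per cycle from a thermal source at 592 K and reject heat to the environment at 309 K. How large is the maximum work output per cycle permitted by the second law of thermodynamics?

W_max ≈ 83.2 kJ

The upper bound on efficiency is η_max = 1 − T_C/T_H = 1 − 309.00/592.00 = 0.4780.
W_max = η_max · Q_H = 0.4780 × 174 = 83.2 kJ.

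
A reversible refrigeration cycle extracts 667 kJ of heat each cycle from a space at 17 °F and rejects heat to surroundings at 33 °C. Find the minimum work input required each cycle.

W_in ≈ 104 kJ

T_H = 33 °C → 33 + 273.15 = 306.15 K.
T_C = 17 °F → (17 − 32) × 5/9 = -8.33 °C = 264.82 K.
COP_R = T_C/(T_H − T_C) = 264.82/41.33 = 6.4069.
W = Q_C/COP_R = 667/6.4069 = 104 kJ.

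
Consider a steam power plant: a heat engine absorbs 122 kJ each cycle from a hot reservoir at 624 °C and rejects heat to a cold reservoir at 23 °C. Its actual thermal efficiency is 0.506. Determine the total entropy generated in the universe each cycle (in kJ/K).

T_H = 624 °C → 624 + 273.15 = 897.15 K.
T_C = 23 °C → 23 + 273.15 = 296.15 K.
W = η·Q_H = 0.506 × 122 = 61.73 kJ, so Q_C = Q_H − W = 60.27 kJ.
Reservoir entropy changes: ΔS_H = −Q_H/T_H = −122/897.15 = -0.1360 kJ/K and ΔS_C = +Q_C/T_C = 60.27/296.15 = 0.2035 kJ/K.
ΔS_univ = −Q_H/T_H + Q_C/T_C = 0.0675 kJ/K (> 0, since η = 0.506 < η_Carnot = 0.670).

ΔS_univ ≈ 0.0675 kJ/K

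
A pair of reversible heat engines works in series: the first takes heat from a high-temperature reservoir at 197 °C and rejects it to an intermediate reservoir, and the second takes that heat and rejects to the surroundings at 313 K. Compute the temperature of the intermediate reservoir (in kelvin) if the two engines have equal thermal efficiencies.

T_m ≈ 384 K

T_H = 197 °C → 197 + 273.15 = 470.15 K.
Equal efficiencies require 1 − T_m/T_H = 1 − T_C/T_m, i.e. T_m/T_H = T_C/T_m, so T_m = √(T_H·T_C) = √(470.15 × 313.00) = 384 K.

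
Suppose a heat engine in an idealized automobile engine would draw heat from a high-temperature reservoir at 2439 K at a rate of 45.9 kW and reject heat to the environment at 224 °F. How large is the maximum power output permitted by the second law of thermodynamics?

Ẇ_max ≈ 38.8 kW

T_C = 224 °F → (224 − 32) × 5/9 = 106.67 °C = 379.82 K.
No engine can exceed the Carnot limit: η_max = 1 − T_C/T_H = 1 − 379.82/2439.00 = 0.8443.
W_max = η_max · Q_H = 0.8443 × 45.9 = 38.8 kW.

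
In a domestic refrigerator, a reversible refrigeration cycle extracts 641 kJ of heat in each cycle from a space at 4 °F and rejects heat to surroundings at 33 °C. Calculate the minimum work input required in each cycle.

T_H = 33 °C → 33 + 273.15 = 306.15 K.
T_C = 4 °F → (4 − 32) × 5/9 = -15.56 °C = 257.59 K.
The reversible coefficient of performance is COP_R = T_C/(T_H − T_C) = 257.59/48.56 = 5.3051.
W = Q_C/COP_R = 641/5.3051 = 121 kJ.

W_in ≈ 121 kJ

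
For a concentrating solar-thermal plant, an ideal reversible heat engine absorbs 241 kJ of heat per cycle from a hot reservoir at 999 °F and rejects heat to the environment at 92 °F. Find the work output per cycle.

W ≈ 150 kJ

T_H = 999 °F → (999 − 32) × 5/9 = 537.22 °C = 810.37 K.
T_C = 92 °F → (92 − 32) × 5/9 = 33.33 °C = 306.48 K.
For a reversible engine, η = 1 − T_C/T_H = 1 − 306.48/810.37 = 0.6218.
W = η·Q_H = 0.6218 × 241 = 150 kJ.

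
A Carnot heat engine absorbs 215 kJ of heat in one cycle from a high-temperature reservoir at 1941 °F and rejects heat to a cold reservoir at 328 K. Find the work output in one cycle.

W ≈ 162 kJ

T_H = 1941 °F → (1941 − 32) × 5/9 = 1060.56 °C = 1333.71 K.
Carnot efficiency: η = 1 − T_C/T_H = 1 − 328.00/1333.71 = 0.7541.
W = η·Q_H = 0.7541 × 215 = 162 kJ.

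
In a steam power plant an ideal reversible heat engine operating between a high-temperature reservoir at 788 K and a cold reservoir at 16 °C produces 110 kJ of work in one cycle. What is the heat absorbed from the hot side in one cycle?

Q_H ≈ 173.8 kJ

T_C = 16 °C → 16 + 273.15 = 289.15 K.
Carnot efficiency: η = 1 − T_C/T_H = 1 − 289.15/788.00 = 0.6331.
Q_H = W/η = 110/0.6331 = 173.8 kJ.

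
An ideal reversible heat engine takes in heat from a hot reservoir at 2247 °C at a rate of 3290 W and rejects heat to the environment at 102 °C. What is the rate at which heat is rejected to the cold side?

T_H = 2247 °C → 2247 + 273.15 = 2520.15 K.
T_C = 102 °C → 102 + 273.15 = 375.15 K.
η_rev = 1 − T_C/T_H = 1 − 375.15/2520.15 = 0.8511.
For a reversible cycle Q_C/Q_H = T_C/T_H, so Q_C = 3290 × 375.15/2520.15 = 490 W.

Q̇_C ≈ 490 W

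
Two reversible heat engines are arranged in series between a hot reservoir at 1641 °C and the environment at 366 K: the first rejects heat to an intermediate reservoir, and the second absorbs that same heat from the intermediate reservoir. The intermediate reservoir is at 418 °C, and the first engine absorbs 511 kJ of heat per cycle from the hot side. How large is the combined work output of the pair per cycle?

T_H = 1641 °C → 1641 + 273.15 = 1914.15 K.
Two reversible stages in series are equivalent to a single Carnot engine between T_H and T_C, so η_total = 1 − T_C/T_H = 1 − 366.00/1914.15 = 0.8088.
W_total = η_total · Q_H = 0.8088 × 511 = 413.3 kJ.

W_total ≈ 413.3 kJ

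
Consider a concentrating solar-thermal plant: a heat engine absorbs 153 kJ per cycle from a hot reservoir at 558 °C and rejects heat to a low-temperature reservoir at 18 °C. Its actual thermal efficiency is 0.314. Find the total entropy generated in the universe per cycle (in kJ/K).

T_H = 558 °C → 558 + 273.15 = 831.15 K.
T_C = 18 °C → 18 + 273.15 = 291.15 K.
W = η·Q_H = 0.314 × 153 = 48.04 kJ, so Q_C = Q_H − W = 105.0 kJ.
The hot reservoir loses entropy Q_H/T_H = 153/831.15 = 0.1841 kJ/K; the cold reservoir gains Q_C/T_C = 105.0/291.15 = 0.3605 kJ/K.
ΔS_univ = −Q_H/T_H + Q_C/T_C = 0.176 kJ/K (> 0, since η = 0.314 < η_Carnot = 0.650).

ΔS_univ ≈ 0.176 kJ/K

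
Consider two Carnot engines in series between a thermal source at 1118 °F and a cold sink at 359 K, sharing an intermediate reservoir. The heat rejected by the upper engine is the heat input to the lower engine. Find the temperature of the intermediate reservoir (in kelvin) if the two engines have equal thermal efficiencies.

T_H = 1118 °F → (1118 − 32) × 5/9 = 603.33 °C = 876.48 K.
Equal efficiencies require 1 − T_m/T_H = 1 − T_C/T_m, i.e. T_m/T_H = T_C/T_m, so T_m = √(T_H·T_C) = √(876.48 × 359.00) = 560.9 K.

T_m ≈ 560.9 K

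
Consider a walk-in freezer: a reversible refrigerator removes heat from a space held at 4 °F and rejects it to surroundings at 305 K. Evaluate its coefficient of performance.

COP_R ≈ 5.43

T_C = 4 °F → (4 − 32) × 5/9 = -15.56 °C = 257.59 K.
The reversible coefficient of performance is COP_R = T_C/(T_H − T_C) = 257.59/(305.00 − 257.59) = 5.43.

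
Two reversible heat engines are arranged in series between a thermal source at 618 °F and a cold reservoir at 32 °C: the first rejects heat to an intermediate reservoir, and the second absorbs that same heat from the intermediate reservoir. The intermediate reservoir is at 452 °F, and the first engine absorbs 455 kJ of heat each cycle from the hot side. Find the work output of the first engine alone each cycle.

T_H = 618 °F → (618 − 32) × 5/9 = 325.56 °C = 598.71 K.
T_C = 32 °C → 32 + 273.15 = 305.15 K.
T_m = 452 °F → (452 − 32) × 5/9 = 233.33 °C = 506.48 K.
First-stage efficiency η₁ = 1 − T_m/T_H = 1 − 506.48/598.71 = 0.1540.
W₁ = η₁·Q_H = 0.1540 × 455 = 70.09 kJ.

W₁ ≈ 70.09 kJ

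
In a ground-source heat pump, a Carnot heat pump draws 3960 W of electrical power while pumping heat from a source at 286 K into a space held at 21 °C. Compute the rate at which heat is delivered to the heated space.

Q̇_H ≈ 143000 W

T_H = 21 °C → 21 + 273.15 = 294.15 K.
The Carnot heat-pump COP is COP_HP = T_H/(T_H − T_C) = 294.15/8.15 = 36.0920.
Q_H = COP_HP · W = 36.0920 × 3960 = 143000 W.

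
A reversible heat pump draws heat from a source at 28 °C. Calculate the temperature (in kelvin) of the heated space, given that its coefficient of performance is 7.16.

T_C = 28 °C → 28 + 273.15 = 301.15 K.
COP_HP = T_H/(T_H − T_C) ⇒ T_H = T_C·COP_HP/(COP_HP − 1) = 301.15 × 7.16/(7.16 − 1) = 350 K.

T_H ≈ 350 K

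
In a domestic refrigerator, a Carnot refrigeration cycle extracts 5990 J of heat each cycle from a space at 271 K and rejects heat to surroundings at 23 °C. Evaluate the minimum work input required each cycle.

W_in ≈ 556 J

T_H = 23 °C → 23 + 273.15 = 296.15 K.
For a reversible refrigerator, COP_R = T_C/(T_H − T_C) = 271.00/25.15 = 10.7753.
W = Q_C/COP_R = 5990/10.7753 = 556 J.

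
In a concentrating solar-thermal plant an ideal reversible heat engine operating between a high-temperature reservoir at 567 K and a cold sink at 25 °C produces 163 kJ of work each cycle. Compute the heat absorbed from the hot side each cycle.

T_C = 25 °C → 25 + 273.15 = 298.15 K.
For a reversible engine, η = 1 − T_C/T_H = 1 − 298.15/567.00 = 0.4742.
Q_H = W/η = 163/0.4742 = 344 kJ.

Q_H ≈ 344 kJ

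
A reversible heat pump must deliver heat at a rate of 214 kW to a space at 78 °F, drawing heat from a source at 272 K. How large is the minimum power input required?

T_H = 78 °F → (78 − 32) × 5/9 = 25.56 °C = 298.71 K.
Reversible heating COP: COP_HP = T_H/(T_H − T_C) = 298.71/26.71 = 11.1851.
W = Q_H/COP_HP = 214/11.1851 = 19.13 kW.

Ẇ_in ≈ 19.13 kW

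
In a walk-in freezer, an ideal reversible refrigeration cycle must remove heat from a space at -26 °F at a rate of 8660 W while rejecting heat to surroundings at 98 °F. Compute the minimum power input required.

T_H = 98 °F → (98 − 32) × 5/9 = 36.67 °C = 309.82 K.
T_C = -26 °F → (-26 − 32) × 5/9 = -32.22 °C = 240.93 K.
Carnot COP: COP_R = T_C/(T_H − T_C) = 240.93/68.89 = 3.4973.
W = Q_C/COP_R = 8660/3.4973 = 2480 W.

Ẇ_in ≈ 2480 W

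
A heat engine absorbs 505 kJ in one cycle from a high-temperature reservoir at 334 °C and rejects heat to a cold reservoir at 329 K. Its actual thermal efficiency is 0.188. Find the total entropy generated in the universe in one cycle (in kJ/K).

ΔS_univ ≈ 0.415 kJ/K

T_H = 334 °C → 334 + 273.15 = 607.15 K.
W = η·Q_H = 0.188 × 505 = 94.94 kJ, so Q_C = Q_H − W = 410.1 kJ.
Entropy balance on the reservoirs: −Q_H/T_H = -0.8318 kJ/K, +Q_C/T_C = 1.246 kJ/K.
ΔS_univ = −Q_H/T_H + Q_C/T_C = 0.415 kJ/K (> 0, since η = 0.188 < η_Carnot = 0.458).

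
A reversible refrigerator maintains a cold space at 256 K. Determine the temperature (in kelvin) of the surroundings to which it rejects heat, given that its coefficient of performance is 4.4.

COP_R = T_C/(T_H − T_C) ⇒ T_H = T_C·(1 + 1/COP_R) = 256.00 × (1 + 1/4.4) = 314 K.

T_H ≈ 314 K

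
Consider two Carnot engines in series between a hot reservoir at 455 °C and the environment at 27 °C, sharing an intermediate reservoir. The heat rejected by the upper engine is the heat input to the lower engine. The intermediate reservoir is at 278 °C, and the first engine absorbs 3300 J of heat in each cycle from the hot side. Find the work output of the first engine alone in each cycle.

W₁ ≈ 802 J

T_H = 455 °C → 455 + 273.15 = 728.15 K.
T_C = 27 °C → 27 + 273.15 = 300.15 K.
T_m = 278 °C → 278 + 273.15 = 551.15 K.
First-stage efficiency η₁ = 1 − T_m/T_H = 1 − 551.15/728.15 = 0.2431.
W₁ = η₁·Q_H = 0.2431 × 3300 = 802 J.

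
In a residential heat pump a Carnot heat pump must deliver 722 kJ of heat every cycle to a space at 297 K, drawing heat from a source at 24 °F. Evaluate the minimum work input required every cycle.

W_in ≈ 68.78 kJ

T_C = 24 °F → (24 − 32) × 5/9 = -4.44 °C = 268.71 K.
Reversible heating COP: COP_HP = T_H/(T_H − T_C) = 297.00/28.29 = 10.4968.
W = Q_H/COP_HP = 722/10.4968 = 68.78 kJ.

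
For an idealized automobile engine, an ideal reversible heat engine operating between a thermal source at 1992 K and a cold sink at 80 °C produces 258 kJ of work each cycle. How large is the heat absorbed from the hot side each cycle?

T_C = 80 °C → 80 + 273.15 = 353.15 K.
η_rev = 1 − T_C/T_H = 1 − 353.15/1992.00 = 0.8227.
Q_H = W/η = 258/0.8227 = 314 kJ.

Q_H ≈ 314 kJ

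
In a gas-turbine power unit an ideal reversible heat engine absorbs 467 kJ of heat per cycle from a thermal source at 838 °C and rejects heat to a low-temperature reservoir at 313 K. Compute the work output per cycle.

T_H = 838 °C → 838 + 273.15 = 1111.15 K.
The Carnot efficiency is η = 1 − T_C/T_H = 1 − 313.00/1111.15 = 0.7183.
W = η·Q_H = 0.7183 × 467 = 335 kJ.

W ≈ 335 kJ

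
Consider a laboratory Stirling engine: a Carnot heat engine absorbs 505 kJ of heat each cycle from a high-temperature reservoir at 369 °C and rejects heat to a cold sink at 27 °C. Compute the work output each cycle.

W ≈ 269 kJ

T_H = 369 °C → 369 + 273.15 = 642.15 K.
T_C = 27 °C → 27 + 273.15 = 300.15 K.
Since the cycle is reversible, η = 1 − T_C/T_H = 1 − 300.15/642.15 = 0.5326.
W = η·Q_H = 0.5326 × 505 = 269 kJ.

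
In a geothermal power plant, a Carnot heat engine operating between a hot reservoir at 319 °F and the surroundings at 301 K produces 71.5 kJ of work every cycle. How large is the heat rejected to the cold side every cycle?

T_H = 319 °F → (319 − 32) × 5/9 = 159.44 °C = 432.59 K.
The Carnot efficiency is η = 1 − T_C/T_H = 1 − 301.00/432.59 = 0.3042.
Since Q_C/Q_H = T_C/T_H and Q_H = W/η, Q_C = W·T_C/(T_H − T_C) = 71.5 × 301.00/131.59 = 163.5 kJ.

Q_C ≈ 163.5 kJ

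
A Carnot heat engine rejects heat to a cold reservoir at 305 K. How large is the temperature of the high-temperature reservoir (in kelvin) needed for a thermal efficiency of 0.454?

T_H ≈ 558.6 K

From η = 1 − T_C/T_H, solving for T_H gives T_H = T_C/(1 − η) = 305.00/(1 − 0.454) = 558.6 K.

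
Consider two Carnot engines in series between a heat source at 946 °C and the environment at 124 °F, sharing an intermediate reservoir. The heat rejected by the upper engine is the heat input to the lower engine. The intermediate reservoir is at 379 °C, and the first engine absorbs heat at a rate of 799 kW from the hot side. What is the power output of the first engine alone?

Ẇ₁ ≈ 372 kW

T_H = 946 °C → 946 + 273.15 = 1219.15 K.
T_C = 124 °F → (124 − 32) × 5/9 = 51.11 °C = 324.26 K.
T_m = 379 °C → 379 + 273.15 = 652.15 K.
First-stage efficiency η₁ = 1 − T_m/T_H = 1 − 652.15/1219.15 = 0.4651.
W₁ = η₁·Q_H = 0.4651 × 799 = 372 kW.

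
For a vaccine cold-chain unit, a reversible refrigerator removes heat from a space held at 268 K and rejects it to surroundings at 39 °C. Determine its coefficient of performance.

T_H = 39 °C → 39 + 273.15 = 312.15 K.
The reversible coefficient of performance is COP_R = T_C/(T_H − T_C) = 268.00/(312.15 − 268.00) = 6.070.

COP_R ≈ 6.070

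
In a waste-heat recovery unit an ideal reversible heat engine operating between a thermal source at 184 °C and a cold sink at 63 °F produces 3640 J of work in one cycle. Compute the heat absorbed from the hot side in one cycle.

T_H = 184 °C → 184 + 273.15 = 457.15 K.
T_C = 63 °F → (63 − 32) × 5/9 = 17.22 °C = 290.37 K.
For a reversible engine, η = 1 − T_C/T_H = 1 − 290.37/457.15 = 0.3648.
Q_H = W/η = 3640/0.3648 = 9978 J.

Q_H ≈ 9978 J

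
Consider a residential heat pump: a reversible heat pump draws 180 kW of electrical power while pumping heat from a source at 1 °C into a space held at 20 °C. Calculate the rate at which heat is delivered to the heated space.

T_H = 20 °C → 20 + 273.15 = 293.15 K.
T_C = 1 °C → 1 + 273.15 = 274.15 K.
COP_HP = T_H/(T_H − T_C) = 293.15/19.00 = 15.4289.
Q_H = COP_HP · W = 15.4289 × 180 = 2780 kW.

Q̇_H ≈ 2780 kW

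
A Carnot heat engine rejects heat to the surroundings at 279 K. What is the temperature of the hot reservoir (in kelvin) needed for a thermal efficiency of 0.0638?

From η = 1 − T_C/T_H, solving for T_H gives T_H = T_C/(1 − η) = 279.00/(1 − 0.0638) = 298 K.

T_H ≈ 298 K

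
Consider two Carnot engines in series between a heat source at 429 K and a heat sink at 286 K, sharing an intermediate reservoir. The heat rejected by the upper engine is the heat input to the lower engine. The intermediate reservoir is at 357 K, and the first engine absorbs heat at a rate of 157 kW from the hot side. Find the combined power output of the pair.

Two reversible stages in series are equivalent to a single Carnot engine between T_H and T_C, so η_total = 1 − T_C/T_H = 1 − 286.00/429.00 = 0.3333.
W_total = η_total · Q_H = 0.3333 × 157 = 52.33 kW.

Ẇ_total ≈ 52.33 kW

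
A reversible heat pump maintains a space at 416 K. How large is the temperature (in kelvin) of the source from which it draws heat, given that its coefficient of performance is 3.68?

COP_HP = T_H/(T_H − T_C) ⇒ T_C = T_H·(COP_HP − 1)/COP_HP = 416.00 × (3.68 − 1)/3.68 = 303.0 K.

T_C ≈ 303.0 K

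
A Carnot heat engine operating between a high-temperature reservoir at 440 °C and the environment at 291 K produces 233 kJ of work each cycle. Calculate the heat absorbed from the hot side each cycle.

T_H = 440 °C → 440 + 273.15 = 713.15 K.
η_rev = 1 − T_C/T_H = 1 − 291.00/713.15 = 0.5920.
Q_H = W/η = 233/0.5920 = 393.6 kJ.

Q_H ≈ 393.6 kJ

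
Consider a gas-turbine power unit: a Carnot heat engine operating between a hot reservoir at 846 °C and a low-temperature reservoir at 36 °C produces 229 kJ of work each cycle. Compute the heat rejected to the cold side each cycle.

Q_C ≈ 87.4 kJ

T_H = 846 °C → 846 + 273.15 = 1119.15 K.
T_C = 36 °C → 36 + 273.15 = 309.15 K.
The Carnot efficiency is η = 1 − T_C/T_H = 1 − 309.15/1119.15 = 0.7238.
Since Q_C/Q_H = T_C/T_H and Q_H = W/η, Q_C = W·T_C/(T_H − T_C) = 229 × 309.15/810.00 = 87.4 kJ.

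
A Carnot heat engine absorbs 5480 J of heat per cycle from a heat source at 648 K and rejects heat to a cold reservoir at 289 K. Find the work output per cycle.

For a reversible engine, η = 1 − T_C/T_H = 1 − 289.00/648.00 = 0.5540.
W = η·Q_H = 0.5540 × 5480 = 3040 J.

W ≈ 3040 J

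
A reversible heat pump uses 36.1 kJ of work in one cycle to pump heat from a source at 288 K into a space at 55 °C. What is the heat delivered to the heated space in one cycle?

T_H = 55 °C → 55 + 273.15 = 328.15 K.
Reversible heating COP: COP_HP = T_H/(T_H − T_C) = 328.15/40.15 = 8.1731.
Q_H = COP_HP · W = 8.1731 × 36.1 = 295 kJ.

Q_H ≈ 295 kJ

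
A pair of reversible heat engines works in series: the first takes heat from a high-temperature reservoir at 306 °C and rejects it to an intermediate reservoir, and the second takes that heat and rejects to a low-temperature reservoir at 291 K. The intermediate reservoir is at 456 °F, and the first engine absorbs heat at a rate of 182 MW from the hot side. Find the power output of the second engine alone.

T_H = 306 °C → 306 + 273.15 = 579.15 K.
T_m = 456 °F → (456 − 32) × 5/9 = 235.56 °C = 508.71 K.
Heat entering the second stage: Q_m = Q_H·(T_m/T_H) = 182 × 508.71/579.15 = 159.9 MW.
Second-stage efficiency η₂ = 1 − T_C/T_m = 1 − 291.00/508.71 = 0.4280, so W₂ = η₂·Q_m = 68.41 MW.

Ẇ₂ ≈ 68.41 MW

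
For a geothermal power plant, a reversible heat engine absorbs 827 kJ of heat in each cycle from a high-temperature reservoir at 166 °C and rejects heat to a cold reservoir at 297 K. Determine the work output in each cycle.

T_H = 166 °C → 166 + 273.15 = 439.15 K.
Carnot efficiency: η = 1 − T_C/T_H = 1 − 297.00/439.15 = 0.3237.
W = η·Q_H = 0.3237 × 827 = 268 kJ.

W ≈ 268 kJ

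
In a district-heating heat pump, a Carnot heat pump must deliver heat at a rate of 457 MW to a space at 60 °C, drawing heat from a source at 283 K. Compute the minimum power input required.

T_H = 60 °C → 60 + 273.15 = 333.15 K.
COP_HP = T_H/(T_H − T_C) = 333.15/50.15 = 6.6431.
W = Q_H/COP_HP = 457/6.6431 = 68.8 MW.

Ẇ_in ≈ 68.8 MW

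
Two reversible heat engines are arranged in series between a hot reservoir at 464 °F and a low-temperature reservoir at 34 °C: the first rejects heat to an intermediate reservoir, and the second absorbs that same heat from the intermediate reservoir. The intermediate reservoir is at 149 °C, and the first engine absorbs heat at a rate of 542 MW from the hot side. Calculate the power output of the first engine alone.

T_H = 464 °F → (464 − 32) × 5/9 = 240.00 °C = 513.15 K.
T_C = 34 °C → 34 + 273.15 = 307.15 K.
T_m = 149 °C → 149 + 273.15 = 422.15 K.
First-stage efficiency η₁ = 1 − T_m/T_H = 1 − 422.15/513.15 = 0.1773.
W₁ = η₁·Q_H = 0.1773 × 542 = 96.12 MW.

Ẇ₁ ≈ 96.12 MW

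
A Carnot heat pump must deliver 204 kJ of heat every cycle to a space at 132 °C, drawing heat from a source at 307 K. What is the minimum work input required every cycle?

W_in ≈ 49.42 kJ

T_H = 132 °C → 132 + 273.15 = 405.15 K.
For a reversible heat pump, COP_HP = T_H/(T_H − T_C) = 405.15/98.15 = 4.1279.
W = Q_H/COP_HP = 204/4.1279 = 49.42 kJ.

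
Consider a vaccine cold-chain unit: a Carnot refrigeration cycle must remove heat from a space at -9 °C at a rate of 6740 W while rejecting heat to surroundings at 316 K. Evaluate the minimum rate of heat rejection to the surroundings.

T_C = -9 °C → -9 + 273.15 = 264.15 K.
For a reversible cycle Q_H/Q_C = T_H/T_C, so Q_H = Q_C·T_H/T_C = 6740 × 316.00/264.15 = 8063 W.

Q̇_H ≈ 8063 W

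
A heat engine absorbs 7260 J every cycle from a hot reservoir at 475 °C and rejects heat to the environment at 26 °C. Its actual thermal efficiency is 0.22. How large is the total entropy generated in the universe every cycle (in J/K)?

T_H = 475 °C → 475 + 273.15 = 748.15 K.
T_C = 26 °C → 26 + 273.15 = 299.15 K.
W = η·Q_H = 0.22 × 7260 = 1597 J, so Q_C = Q_H − W = 5663 J.
Reservoir entropy changes: ΔS_H = −Q_H/T_H = −7260/748.15 = -9.704 J/K and ΔS_C = +Q_C/T_C = 5663/299.15 = 18.93 J/K.
ΔS_univ = −Q_H/T_H + Q_C/T_C = 9.23 J/K (> 0, since η = 0.22 < η_Carnot = 0.600).

ΔS_univ ≈ 9.23 J/K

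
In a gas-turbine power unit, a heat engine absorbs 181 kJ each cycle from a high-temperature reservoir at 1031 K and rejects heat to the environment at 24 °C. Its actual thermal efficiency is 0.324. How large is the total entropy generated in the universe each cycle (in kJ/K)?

T_C = 24 °C → 24 + 273.15 = 297.15 K.
W = η·Q_H = 0.324 × 181 = 58.64 kJ, so Q_C = Q_H − W = 122.4 kJ.
The hot reservoir loses entropy Q_H/T_H = 181/1031.00 = 0.1756 kJ/K; the cold reservoir gains Q_C/T_C = 122.4/297.15 = 0.4118 kJ/K.
ΔS_univ = −Q_H/T_H + Q_C/T_C = 0.236 kJ/K (> 0, since η = 0.324 < η_Carnot = 0.712).

ΔS_univ ≈ 0.236 kJ/K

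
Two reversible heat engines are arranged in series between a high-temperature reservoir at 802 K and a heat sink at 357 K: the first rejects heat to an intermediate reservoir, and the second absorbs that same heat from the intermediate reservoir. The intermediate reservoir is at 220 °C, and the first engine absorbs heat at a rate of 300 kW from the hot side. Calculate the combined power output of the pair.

Ẇ_total ≈ 166 kW

Two reversible stages in series are equivalent to a single Carnot engine between T_H and T_C, so η_total = 1 − T_C/T_H = 1 − 357.00/802.00 = 0.5549.
W_total = η_total · Q_H = 0.5549 × 300 = 166 kW.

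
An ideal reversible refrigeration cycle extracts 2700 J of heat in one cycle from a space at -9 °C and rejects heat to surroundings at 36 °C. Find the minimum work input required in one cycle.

T_H = 36 °C → 36 + 273.15 = 309.15 K.
T_C = -9 °C → -9 + 273.15 = 264.15 K.
Carnot COP: COP_R = T_C/(T_H − T_C) = 264.15/45.00 = 5.8700.
W = Q_C/COP_R = 2700/5.8700 = 460 J.

W_in ≈ 460 J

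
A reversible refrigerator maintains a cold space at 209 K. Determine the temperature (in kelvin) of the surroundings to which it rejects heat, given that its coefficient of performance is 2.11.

COP_R = T_C/(T_H − T_C) ⇒ T_H = T_C·(1 + 1/COP_R) = 209.00 × (1 + 1/2.11) = 308 K.

T_H ≈ 308 K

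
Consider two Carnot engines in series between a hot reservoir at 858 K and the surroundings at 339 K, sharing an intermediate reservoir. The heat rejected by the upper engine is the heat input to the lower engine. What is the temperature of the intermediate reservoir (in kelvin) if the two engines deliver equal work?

T_m ≈ 598.5 K

For reversible stages Q_m = Q_H·(T_m/T_H). Setting W₁ = Q_H(1 − T_m/T_H) equal to W₂ = Q_m(1 − T_C/T_m) = Q_H·(T_m − T_C)/T_H gives T_H − T_m = T_m − T_C, so T_m = (T_H + T_C)/2 = (858.00 + 339.00)/2 = 598.5 K.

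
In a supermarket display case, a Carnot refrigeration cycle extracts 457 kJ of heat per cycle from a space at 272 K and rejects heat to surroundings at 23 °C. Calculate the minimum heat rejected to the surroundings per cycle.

Q_H ≈ 498 kJ

T_H = 23 °C → 23 + 273.15 = 296.15 K.
For a reversible cycle Q_H/Q_C = T_H/T_C, so Q_H = Q_C·T_H/T_C = 457 × 296.15/272.00 = 498 kJ.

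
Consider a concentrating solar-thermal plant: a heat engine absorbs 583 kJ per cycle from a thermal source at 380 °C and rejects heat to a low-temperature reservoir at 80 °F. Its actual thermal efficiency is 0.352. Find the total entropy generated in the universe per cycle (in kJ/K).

T_H = 380 °C → 380 + 273.15 = 653.15 K.
T_C = 80 °F → (80 − 32) × 5/9 = 26.67 °C = 299.82 K.
W = η·Q_H = 0.352 × 583 = 205.2 kJ, so Q_C = Q_H − W = 377.8 kJ.
Reservoir entropy changes: ΔS_H = −Q_H/T_H = −583/653.15 = -0.8926 kJ/K and ΔS_C = +Q_C/T_C = 377.8/299.82 = 1.260 kJ/K.
ΔS_univ = −Q_H/T_H + Q_C/T_C = 0.367 kJ/K (> 0, since η = 0.352 < η_Carnot = 0.541).

ΔS_univ ≈ 0.367 kJ/K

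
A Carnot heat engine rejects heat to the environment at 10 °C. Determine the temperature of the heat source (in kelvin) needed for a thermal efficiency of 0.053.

T_H ≈ 299 K

T_C = 10 °C → 10 + 273.15 = 283.15 K.
From η = 1 − T_C/T_H, solving for T_H gives T_H = T_C/(1 − η) = 283.15/(1 − 0.053) = 299 K.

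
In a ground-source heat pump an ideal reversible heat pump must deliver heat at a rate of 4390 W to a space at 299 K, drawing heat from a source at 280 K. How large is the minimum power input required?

Ẇ_in ≈ 279 W

The Carnot heat-pump COP is COP_HP = T_H/(T_H − T_C) = 299.00/19.00 = 15.7368.
W = Q_H/COP_HP = 4390/15.7368 = 279 W.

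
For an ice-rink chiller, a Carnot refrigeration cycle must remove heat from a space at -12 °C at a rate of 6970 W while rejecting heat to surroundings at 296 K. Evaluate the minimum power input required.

Ẇ_in ≈ 930 W

T_C = -12 °C → -12 + 273.15 = 261.15 K.
For a reversible refrigerator, COP_R = T_C/(T_H − T_C) = 261.15/34.85 = 7.4935.
W = Q_C/COP_R = 6970/7.4935 = 930 W.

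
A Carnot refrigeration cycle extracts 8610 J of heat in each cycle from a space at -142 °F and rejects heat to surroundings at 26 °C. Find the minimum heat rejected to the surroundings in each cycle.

T_H = 26 °C → 26 + 273.15 = 299.15 K.
T_C = -142 °F → (-142 − 32) × 5/9 = -96.67 °C = 176.48 K.
For a reversible cycle Q_H/Q_C = T_H/T_C, so Q_H = Q_C·T_H/T_C = 8610 × 299.15/176.48 = 14600 J.

Q_H ≈ 14600 J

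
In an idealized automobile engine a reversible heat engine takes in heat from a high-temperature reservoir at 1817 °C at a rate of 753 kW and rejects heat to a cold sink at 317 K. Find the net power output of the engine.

Ẇ ≈ 638.8 kW

T_H = 1817 °C → 1817 + 273.15 = 2090.15 K.
The Carnot efficiency is η = 1 − T_C/T_H = 1 − 317.00/2090.15 = 0.8483.
W = η·Q_H = 0.8483 × 753 = 638.8 kW.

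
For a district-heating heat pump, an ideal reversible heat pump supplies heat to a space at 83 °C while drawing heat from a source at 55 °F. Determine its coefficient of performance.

COP_HP ≈ 5.07

T_H = 83 °C → 83 + 273.15 = 356.15 K.
T_C = 55 °F → (55 − 32) × 5/9 = 12.78 °C = 285.93 K.
COP_HP = T_H/(T_H − T_C) = 356.15/(356.15 − 285.93) = 5.07.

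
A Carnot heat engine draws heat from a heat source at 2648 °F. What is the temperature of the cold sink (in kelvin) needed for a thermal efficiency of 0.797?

T_C ≈ 350 K

T_H = 2648 °F → (2648 − 32) × 5/9 = 1453.33 °C = 1726.48 K.
From η = 1 − T_C/T_H, T_C = T_H·(1 − η) = 1726.48 × (1 − 0.797) = 350 K.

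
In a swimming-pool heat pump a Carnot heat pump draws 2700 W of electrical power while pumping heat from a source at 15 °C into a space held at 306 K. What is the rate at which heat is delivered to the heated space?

T_C = 15 °C → 15 + 273.15 = 288.15 K.
For a reversible heat pump, COP_HP = T_H/(T_H − T_C) = 306.00/17.85 = 17.1429.
Q_H = COP_HP · W = 17.1429 × 2700 = 46300 W.

Q̇_H ≈ 46300 W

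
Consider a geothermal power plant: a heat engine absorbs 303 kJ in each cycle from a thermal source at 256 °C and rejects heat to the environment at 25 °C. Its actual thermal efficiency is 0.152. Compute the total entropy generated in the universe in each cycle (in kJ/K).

T_H = 256 °C → 256 + 273.15 = 529.15 K.
T_C = 25 °C → 25 + 273.15 = 298.15 K.
W = η·Q_H = 0.152 × 303 = 46.06 kJ, so Q_C = Q_H − W = 256.9 kJ.
Entropy balance on the reservoirs: −Q_H/T_H = -0.5726 kJ/K, +Q_C/T_C = 0.8618 kJ/K.
ΔS_univ = −Q_H/T_H + Q_C/T_C = 0.289 kJ/K (> 0, since η = 0.152 < η_Carnot = 0.437).

ΔS_univ ≈ 0.289 kJ/K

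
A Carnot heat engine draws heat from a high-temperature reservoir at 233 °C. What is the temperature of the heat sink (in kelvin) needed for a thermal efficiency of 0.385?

T_H = 233 °C → 233 + 273.15 = 506.15 K.
From η = 1 − T_C/T_H, T_C = T_H·(1 − η) = 506.15 × (1 − 0.385) = 311.3 K.

T_C ≈ 311.3 K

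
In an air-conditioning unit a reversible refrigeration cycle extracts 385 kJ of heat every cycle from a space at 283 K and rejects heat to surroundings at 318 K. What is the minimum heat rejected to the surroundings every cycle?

For a reversible cycle Q_H/Q_C = T_H/T_C, so Q_H = Q_C·T_H/T_C = 385 × 318.00/283.00 = 433 kJ.

Q_H ≈ 433 kJ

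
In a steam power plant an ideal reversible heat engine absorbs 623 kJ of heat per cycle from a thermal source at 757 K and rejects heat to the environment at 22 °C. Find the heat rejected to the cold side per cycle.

T_C = 22 °C → 22 + 273.15 = 295.15 K.
Carnot efficiency: η = 1 − T_C/T_H = 1 − 295.15/757.00 = 0.6101.
For a reversible cycle Q_C/Q_H = T_C/T_H, so Q_C = 623 × 295.15/757.00 = 242.9 kJ.

Q_C ≈ 242.9 kJ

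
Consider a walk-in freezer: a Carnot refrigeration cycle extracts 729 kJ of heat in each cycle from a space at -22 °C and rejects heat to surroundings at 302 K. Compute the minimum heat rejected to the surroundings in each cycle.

T_C = -22 °C → -22 + 273.15 = 251.15 K.
For a reversible cycle Q_H/Q_C = T_H/T_C, so Q_H = Q_C·T_H/T_C = 729 × 302.00/251.15 = 877 kJ.

Q_H ≈ 877 kJ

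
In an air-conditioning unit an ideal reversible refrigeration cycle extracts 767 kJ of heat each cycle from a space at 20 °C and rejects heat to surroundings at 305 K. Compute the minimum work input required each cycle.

W_in ≈ 31.00 kJ

T_C = 20 °C → 20 + 273.15 = 293.15 K.
For a reversible refrigerator, COP_R = T_C/(T_H − T_C) = 293.15/11.85 = 24.7384.
W = Q_C/COP_R = 767/24.7384 = 31.00 kJ.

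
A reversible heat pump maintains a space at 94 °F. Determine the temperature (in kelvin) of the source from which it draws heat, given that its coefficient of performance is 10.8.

T_H = 94 °F → (94 − 32) × 5/9 = 34.44 °C = 307.59 K.
COP_HP = T_H/(T_H − T_C) ⇒ T_C = T_H·(COP_HP − 1)/COP_HP = 307.59 × (10.8 − 1)/10.8 = 279 K.

T_C ≈ 279 K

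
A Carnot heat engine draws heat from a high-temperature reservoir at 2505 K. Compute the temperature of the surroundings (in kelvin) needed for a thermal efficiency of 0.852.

T_C ≈ 370.7 K

From η = 1 − T_C/T_H, T_C = T_H·(1 − η) = 2505.00 × (1 − 0.852) = 370.7 K.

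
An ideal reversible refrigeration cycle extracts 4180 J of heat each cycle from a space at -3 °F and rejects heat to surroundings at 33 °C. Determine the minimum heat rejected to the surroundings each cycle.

Q_H ≈ 5040 J

T_H = 33 °C → 33 + 273.15 = 306.15 K.
T_C = -3 °F → (-3 − 32) × 5/9 = -19.44 °C = 253.71 K.
For a reversible cycle Q_H/Q_C = T_H/T_C, so Q_H = Q_C·T_H/T_C = 4180 × 306.15/253.71 = 5040 J.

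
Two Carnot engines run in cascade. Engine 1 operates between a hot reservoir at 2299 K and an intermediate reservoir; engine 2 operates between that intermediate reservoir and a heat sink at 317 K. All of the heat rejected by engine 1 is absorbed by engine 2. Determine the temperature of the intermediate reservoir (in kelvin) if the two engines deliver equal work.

T_m ≈ 1310 K

For reversible stages Q_m = Q_H·(T_m/T_H). Setting W₁ = Q_H(1 − T_m/T_H) equal to W₂ = Q_m(1 − T_C/T_m) = Q_H·(T_m − T_C)/T_H gives T_H − T_m = T_m − T_C, so T_m = (T_H + T_C)/2 = (2299.00 + 317.00)/2 = 1310 K.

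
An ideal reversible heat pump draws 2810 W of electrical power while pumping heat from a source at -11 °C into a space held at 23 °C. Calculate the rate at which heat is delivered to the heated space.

Q̇_H ≈ 24500 W

T_H = 23 °C → 23 + 273.15 = 296.15 K.
T_C = -11 °C → -11 + 273.15 = 262.15 K.
The Carnot heat-pump COP is COP_HP = T_H/(T_H − T_C) = 296.15/34.00 = 8.7103.
Q_H = COP_HP · W = 8.7103 × 2810 = 24500 W.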